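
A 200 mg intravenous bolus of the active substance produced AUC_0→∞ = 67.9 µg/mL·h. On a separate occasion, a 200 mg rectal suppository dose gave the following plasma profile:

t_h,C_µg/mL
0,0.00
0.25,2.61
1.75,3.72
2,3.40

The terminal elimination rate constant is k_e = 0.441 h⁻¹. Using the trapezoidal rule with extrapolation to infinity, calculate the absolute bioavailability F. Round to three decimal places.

Trapezoidal AUC_0→2 (rectal suppository):
  [0→0.25]: (0.00+2.61)/2 × 0.25 = 0.32625
  [0.25→1.75]: (2.61+3.72)/2 × 1.5 = 4.7475
  [1.75→2]: (3.72+3.40)/2 × 0.25 = 0.89
  Sum = 5.96375 µg/mL·h
Tail: C_last/k_e = 3.40/0.441 = 7.710
AUC_0→∞ (rectal suppository) = 5.96375 + 7.710 = 13.67375 µg/mL·h
F = (AUC_ev/D_ev)/(AUC_iv/D_iv) = (13.67375/200)/(67.9/200) = 0.06836875/0.3395 = 0.2014

F = 0.201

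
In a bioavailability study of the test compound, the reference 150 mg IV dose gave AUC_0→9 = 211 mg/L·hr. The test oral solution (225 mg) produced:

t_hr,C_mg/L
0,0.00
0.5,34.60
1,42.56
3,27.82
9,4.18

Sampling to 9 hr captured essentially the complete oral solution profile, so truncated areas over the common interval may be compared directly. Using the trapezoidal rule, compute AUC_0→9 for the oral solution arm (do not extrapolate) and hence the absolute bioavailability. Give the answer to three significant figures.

Trapezoidal AUC_0→9 (oral solution):
  [0→0.5]: (0.00+34.60)/2 × 0.5 = 8.65
  [0.5→1]: (34.60+42.56)/2 × 0.5 = 19.29
  [1→3]: (42.56+27.82)/2 × 2 = 70.38
  [3→9]: (27.82+4.18)/2 × 6 = 96.0
  Sum = 194.32 mg/L·hr
F = (AUC_ev/D_ev)/(AUC_iv/D_iv) = (194.32/225)/(211/150) = 0.863644/1.40667 = 0.6140

F = 0.614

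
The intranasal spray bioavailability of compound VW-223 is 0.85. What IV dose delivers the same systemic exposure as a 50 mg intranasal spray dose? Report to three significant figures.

D_iv = 42.5 mg

Systemic exposure from an extravascular dose = F × D_ev, so the equivalent IV dose is F × D_ev.
D_iv = F × D_ev = 0.85 × 50 = 42.5 mg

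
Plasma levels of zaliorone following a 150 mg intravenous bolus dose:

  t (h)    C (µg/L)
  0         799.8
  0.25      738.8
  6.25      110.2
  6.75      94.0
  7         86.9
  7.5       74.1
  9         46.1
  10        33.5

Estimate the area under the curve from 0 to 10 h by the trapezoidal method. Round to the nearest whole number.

Trapezoidal AUC_0→10:
  [0→0.25]: (799.8+738.8)/2 × 0.25 = 192.325
  [0.25→6.25]: (738.8+110.2)/2 × 6 = 2547.0
  [6.25→6.75]: (110.2+94.0)/2 × 0.5 = 51.05
  [6.75→7]: (94.0+86.9)/2 × 0.25 = 22.6125
  [7→7.5]: (86.9+74.1)/2 × 0.5 = 40.25
  [7.5→9]: (74.1+46.1)/2 × 1.5 = 90.15
  [9→10]: (46.1+33.5)/2 × 1 = 39.8
  Sum = 2983.1875 µg/L·h

AUC = 2983 µg/L·h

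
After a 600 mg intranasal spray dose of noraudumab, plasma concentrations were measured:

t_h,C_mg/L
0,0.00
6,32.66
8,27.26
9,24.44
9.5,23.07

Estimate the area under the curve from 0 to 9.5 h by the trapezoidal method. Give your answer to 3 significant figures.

AUC = 196 mg/L·h

Trapezoidal AUC_0→9.5:
  [0→6]: (0.00+32.66)/2 × 6 = 97.98
  [6→8]: (32.66+27.26)/2 × 2 = 59.92
  [8→9]: (27.26+24.44)/2 × 1 = 25.85
  [9→9.5]: (24.44+23.07)/2 × 0.5 = 11.8775
  Sum = 195.6275 mg/L·h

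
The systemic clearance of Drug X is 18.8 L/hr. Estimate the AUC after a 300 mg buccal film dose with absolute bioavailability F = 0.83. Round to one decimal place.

AUC = 13.2 mg/L·hr

AUC_0→∞ = F × Dose / CL
        = 0.83 × 300 / 18.8 = 13.2447 mg/L·hr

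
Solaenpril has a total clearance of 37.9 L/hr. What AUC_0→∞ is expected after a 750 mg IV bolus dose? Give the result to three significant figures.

AUC = 19.8 mg/L·hr

AUC_0→∞ = Dose_iv / CL
        = 750 / 37.9 = 19.7889 mg/L·hr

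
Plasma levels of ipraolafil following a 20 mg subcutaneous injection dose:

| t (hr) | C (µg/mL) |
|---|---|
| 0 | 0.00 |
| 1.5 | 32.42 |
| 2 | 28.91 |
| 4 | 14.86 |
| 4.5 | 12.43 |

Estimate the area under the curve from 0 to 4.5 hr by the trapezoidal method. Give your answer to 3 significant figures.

AUC = 90.2 µg/mL·hr

Trapezoidal AUC_0→4.5:
  [0→1.5]: (0.00+32.42)/2 × 1.5 = 24.315
  [1.5→2]: (32.42+28.91)/2 × 0.5 = 15.3325
  [2→4]: (28.91+14.86)/2 × 2 = 43.77
  [4→4.5]: (14.86+12.43)/2 × 0.5 = 6.8225
  Sum = 90.24 µg/mL·hr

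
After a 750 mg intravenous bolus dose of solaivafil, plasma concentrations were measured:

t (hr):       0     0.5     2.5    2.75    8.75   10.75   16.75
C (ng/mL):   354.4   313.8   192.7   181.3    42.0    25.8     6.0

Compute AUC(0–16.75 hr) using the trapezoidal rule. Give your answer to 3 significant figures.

AUC = 1550 ng/mL·hr

Trapezoidal AUC_0→16.75:
  [0→0.5]: (354.4+313.8)/2 × 0.5 = 167.05
  [0.5→2.5]: (313.8+192.7)/2 × 2 = 506.5
  [2.5→2.75]: (192.7+181.3)/2 × 0.25 = 46.75
  [2.75→8.75]: (181.3+42.0)/2 × 6 = 669.9
  [8.75→10.75]: (42.0+25.8)/2 × 2 = 67.8
  [10.75→16.75]: (25.8+6.0)/2 × 6 = 95.4
  Sum = 1553.4 ng/mL·hr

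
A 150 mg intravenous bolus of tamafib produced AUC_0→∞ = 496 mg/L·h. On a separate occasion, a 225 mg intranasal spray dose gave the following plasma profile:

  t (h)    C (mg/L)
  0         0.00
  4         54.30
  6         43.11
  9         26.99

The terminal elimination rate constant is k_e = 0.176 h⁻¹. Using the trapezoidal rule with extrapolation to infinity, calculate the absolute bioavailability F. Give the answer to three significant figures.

Trapezoidal AUC_0→9 (intranasal spray):
  [0→4]: (0.00+54.30)/2 × 4 = 108.6
  [4→6]: (54.30+43.11)/2 × 2 = 97.41
  [6→9]: (43.11+26.99)/2 × 3 = 105.15
  Sum = 311.16 mg/L·h
Tail: C_last/k_e = 26.99/0.176 = 153.352
AUC_0→∞ (intranasal spray) = 311.16 + 153.352 = 464.512 mg/L·h
F = (AUC_ev/D_ev)/(AUC_iv/D_iv) = (464.512/225)/(496/150) = 2.0645/3.30667 = 0.6243

F = 0.624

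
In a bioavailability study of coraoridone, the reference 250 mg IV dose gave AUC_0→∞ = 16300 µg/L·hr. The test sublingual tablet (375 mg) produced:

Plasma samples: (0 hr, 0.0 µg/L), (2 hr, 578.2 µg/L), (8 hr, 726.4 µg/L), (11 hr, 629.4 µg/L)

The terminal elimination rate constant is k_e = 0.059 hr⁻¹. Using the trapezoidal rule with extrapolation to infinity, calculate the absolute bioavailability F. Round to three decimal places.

F = 0.703

Trapezoidal AUC_0→11 (sublingual tablet):
  [0→2]: (0.0+578.2)/2 × 2 = 578.2
  [2→8]: (578.2+726.4)/2 × 6 = 3913.8
  [8→11]: (726.4+629.4)/2 × 3 = 2033.7
  Sum = 6525.7 µg/L·hr
Tail: C_last/k_e = 629.4/0.059 = 10667.797
AUC_0→∞ (sublingual tablet) = 6525.7 + 10667.797 = 17193.497 µg/L·hr
F = (AUC_ev/D_ev)/(AUC_iv/D_iv) = (17193.497/375)/(16300/250) = 45.8493/65.2 = 0.7032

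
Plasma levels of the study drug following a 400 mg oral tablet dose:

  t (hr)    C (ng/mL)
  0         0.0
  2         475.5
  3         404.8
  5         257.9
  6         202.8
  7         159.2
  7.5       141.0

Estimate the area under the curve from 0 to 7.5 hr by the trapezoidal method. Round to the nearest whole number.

Trapezoidal AUC_0→7.5:
  [0→2]: (0.0+475.5)/2 × 2 = 475.5
  [2→3]: (475.5+404.8)/2 × 1 = 440.15
  [3→5]: (404.8+257.9)/2 × 2 = 662.7
  [5→6]: (257.9+202.8)/2 × 1 = 230.35
  [6→7]: (202.8+159.2)/2 × 1 = 181.0
  [7→7.5]: (159.2+141.0)/2 × 0.5 = 75.05
  Sum = 2064.75 ng/mL·hr

AUC = 2065 ng/mL·hr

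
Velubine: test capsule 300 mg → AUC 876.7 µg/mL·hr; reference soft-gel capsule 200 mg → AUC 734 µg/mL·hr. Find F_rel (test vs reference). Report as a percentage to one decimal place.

F_rel = 79.6%

F_rel = (AUC_test/D_test) / (AUC_ref/D_ref)
      = (876.7/300) / (734/200)
      = 2.92233 / 3.67 = 0.7963 = 79.63%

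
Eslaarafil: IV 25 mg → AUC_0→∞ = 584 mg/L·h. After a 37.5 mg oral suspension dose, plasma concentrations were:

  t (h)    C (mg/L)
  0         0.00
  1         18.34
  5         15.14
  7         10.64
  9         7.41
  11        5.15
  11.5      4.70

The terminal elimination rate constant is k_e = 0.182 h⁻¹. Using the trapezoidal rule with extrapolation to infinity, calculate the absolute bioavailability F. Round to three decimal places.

F = 0.184

Trapezoidal AUC_0→11.5 (oral suspension):
  [0→1]: (0.00+18.34)/2 × 1 = 9.17
  [1→5]: (18.34+15.14)/2 × 4 = 66.96
  [5→7]: (15.14+10.64)/2 × 2 = 25.78
  [7→9]: (10.64+7.41)/2 × 2 = 18.05
  [9→11]: (7.41+5.15)/2 × 2 = 12.56
  [11→11.5]: (5.15+4.70)/2 × 0.5 = 2.4625
  Sum = 134.9825 mg/L·h
Tail: C_last/k_e = 4.70/0.182 = 25.824
AUC_0→∞ (oral suspension) = 134.9825 + 25.824 = 160.8065 mg/L·h
F = (AUC_ev/D_ev)/(AUC_iv/D_iv) = (160.8065/37.5)/(584/25) = 4.28817/23.36 = 0.1836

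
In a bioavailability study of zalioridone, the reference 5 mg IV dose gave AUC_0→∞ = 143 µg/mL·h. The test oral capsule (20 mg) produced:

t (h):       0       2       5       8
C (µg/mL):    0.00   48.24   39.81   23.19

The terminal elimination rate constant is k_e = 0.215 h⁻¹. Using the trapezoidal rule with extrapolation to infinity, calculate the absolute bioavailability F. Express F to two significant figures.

Trapezoidal AUC_0→8 (oral capsule):
  [0→2]: (0.00+48.24)/2 × 2 = 48.24
  [2→5]: (48.24+39.81)/2 × 3 = 132.075
  [5→8]: (39.81+23.19)/2 × 3 = 94.5
  Sum = 274.815 µg/mL·h
Tail: C_last/k_e = 23.19/0.215 = 107.860
AUC_0→∞ (oral capsule) = 274.815 + 107.860 = 382.675 µg/mL·h
F = (AUC_ev/D_ev)/(AUC_iv/D_iv) = (382.675/20)/(143/5) = 19.13375/28.6 = 0.6690

F = 0.67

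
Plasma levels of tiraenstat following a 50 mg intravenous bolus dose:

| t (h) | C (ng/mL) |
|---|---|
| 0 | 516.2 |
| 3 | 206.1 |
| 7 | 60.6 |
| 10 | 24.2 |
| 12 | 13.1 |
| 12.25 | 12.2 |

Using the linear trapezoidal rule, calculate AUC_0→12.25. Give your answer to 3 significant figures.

AUC = 1780 ng/mL·h

Trapezoidal AUC_0→12.25:
  [0→3]: (516.2+206.1)/2 × 3 = 1083.45
  [3→7]: (206.1+60.6)/2 × 4 = 533.4
  [7→10]: (60.6+24.2)/2 × 3 = 127.2
  [10→12]: (24.2+13.1)/2 × 2 = 37.3
  [12→12.25]: (13.1+12.2)/2 × 0.25 = 3.1625
  Sum = 1784.5125 ng/mL·h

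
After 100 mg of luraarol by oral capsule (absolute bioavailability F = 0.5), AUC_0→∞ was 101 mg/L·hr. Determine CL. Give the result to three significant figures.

CL = F × Dose / AUC_0→∞
   = 0.5 × 100 / 101 = 0.49505 L/hr

CL = 0.495 L/hr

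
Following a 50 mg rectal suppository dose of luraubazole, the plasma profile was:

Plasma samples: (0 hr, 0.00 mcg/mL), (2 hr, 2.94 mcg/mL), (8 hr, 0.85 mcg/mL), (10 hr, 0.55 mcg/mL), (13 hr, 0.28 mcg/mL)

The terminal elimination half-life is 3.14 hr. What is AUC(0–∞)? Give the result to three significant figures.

Trapezoidal AUC_0→13:
  [0→2]: (0.00+2.94)/2 × 2 = 2.94
  [2→8]: (2.94+0.85)/2 × 6 = 11.37
  [8→10]: (0.85+0.55)/2 × 2 = 1.4
  [10→13]: (0.55+0.28)/2 × 3 = 1.245
  Sum = 16.955 mcg/mL·hr
k_e = ln2 / t½ = 0.693147 / 3.14 = 0.2207 hr^-1
Extrapolated tail: C_last / k_e = 0.28 / 0.2207 = 1.269
AUC_0→∞ = 16.955 + 1.269 = 18.224 mcg/mL·hr

AUC = 18.2 mcg/mL·hr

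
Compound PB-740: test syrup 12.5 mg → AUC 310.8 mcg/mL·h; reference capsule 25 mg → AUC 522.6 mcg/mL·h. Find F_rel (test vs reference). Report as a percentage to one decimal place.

F_rel = 118.9%

F_rel = (AUC_test/D_test) / (AUC_ref/D_ref)
      = (310.8/12.5) / (522.6/25)
      = 24.864 / 20.904 = 1.1894 = 118.94%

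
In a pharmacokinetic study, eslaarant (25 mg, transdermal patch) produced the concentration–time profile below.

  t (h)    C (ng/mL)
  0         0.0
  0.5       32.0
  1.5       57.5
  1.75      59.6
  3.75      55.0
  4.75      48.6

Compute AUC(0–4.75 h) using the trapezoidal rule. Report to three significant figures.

AUC = 234 ng/mL·h

Trapezoidal AUC_0→4.75:
  [0→0.5]: (0.0+32.0)/2 × 0.5 = 8.0
  [0.5→1.5]: (32.0+57.5)/2 × 1 = 44.75
  [1.5→1.75]: (57.5+59.6)/2 × 0.25 = 14.6375
  [1.75→3.75]: (59.6+55.0)/2 × 2 = 114.6
  [3.75→4.75]: (55.0+48.6)/2 × 1 = 51.8
  Sum = 233.7875 ng/mL·h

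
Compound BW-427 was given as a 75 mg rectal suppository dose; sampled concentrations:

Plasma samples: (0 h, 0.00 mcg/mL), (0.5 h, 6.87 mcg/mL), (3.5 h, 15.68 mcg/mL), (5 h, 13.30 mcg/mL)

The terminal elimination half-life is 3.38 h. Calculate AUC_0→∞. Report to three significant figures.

Trapezoidal AUC_0→5:
  [0→0.5]: (0.00+6.87)/2 × 0.5 = 1.7175
  [0.5→3.5]: (6.87+15.68)/2 × 3 = 33.825
  [3.5→5]: (15.68+13.30)/2 × 1.5 = 21.735
  Sum = 57.2775 mcg/mL·h
k_e = ln2 / t½ = 0.693147 / 3.38 = 0.2051 h^-1
Extrapolated tail: C_last / k_e = 13.30 / 0.2051 = 64.846
AUC_0→∞ = 57.2775 + 64.846 = 122.1235 mcg/mL·h

AUC = 122 mcg/mL·h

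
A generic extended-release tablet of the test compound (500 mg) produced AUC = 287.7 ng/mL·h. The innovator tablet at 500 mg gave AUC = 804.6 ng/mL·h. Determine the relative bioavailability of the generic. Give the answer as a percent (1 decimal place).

F_rel = (AUC_test/D_test) / (AUC_ref/D_ref)
      = (287.7/500) / (804.6/500)
      = 0.5754 / 1.6092 = 0.3576 = 35.76%

F_rel = 35.8%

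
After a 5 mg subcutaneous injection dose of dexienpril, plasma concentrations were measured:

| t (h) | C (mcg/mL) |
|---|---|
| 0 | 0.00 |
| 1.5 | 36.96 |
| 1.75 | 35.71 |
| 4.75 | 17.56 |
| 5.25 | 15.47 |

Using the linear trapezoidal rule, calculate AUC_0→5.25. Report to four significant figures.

AUC = 125.0 mcg/mL·h

Trapezoidal AUC_0→5.25:
  [0→1.5]: (0.00+36.96)/2 × 1.5 = 27.72
  [1.5→1.75]: (36.96+35.71)/2 × 0.25 = 9.08375
  [1.75→4.75]: (35.71+17.56)/2 × 3 = 79.905
  [4.75→5.25]: (17.56+15.47)/2 × 0.5 = 8.2575
  Sum = 124.96625 mcg/mL·h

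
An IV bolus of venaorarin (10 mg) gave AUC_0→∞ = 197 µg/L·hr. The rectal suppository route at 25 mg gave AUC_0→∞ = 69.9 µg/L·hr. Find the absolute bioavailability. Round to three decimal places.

F = (AUC_ev / D_ev) / (AUC_iv / D_iv)
  = (69.9/25) / (197/10)
  = 2.796 / 19.7 = 0.1419

F = 0.142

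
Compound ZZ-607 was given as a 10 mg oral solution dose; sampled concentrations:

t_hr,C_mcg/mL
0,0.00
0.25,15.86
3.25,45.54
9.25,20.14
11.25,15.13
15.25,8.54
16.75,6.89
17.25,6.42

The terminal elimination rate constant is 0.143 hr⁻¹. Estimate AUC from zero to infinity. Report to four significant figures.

Trapezoidal AUC_0→17.25:
  [0→0.25]: (0.00+15.86)/2 × 0.25 = 1.9825
  [0.25→3.25]: (15.86+45.54)/2 × 3 = 92.1
  [3.25→9.25]: (45.54+20.14)/2 × 6 = 197.04
  [9.25→11.25]: (20.14+15.13)/2 × 2 = 35.27
  [11.25→15.25]: (15.13+8.54)/2 × 4 = 47.34
  [15.25→16.75]: (8.54+6.89)/2 × 1.5 = 11.5725
  [16.75→17.25]: (6.89+6.42)/2 × 0.5 = 3.3275
  Sum = 388.6325 mcg/mL·hr
Extrapolated tail: C_last / k_e = 6.42 / 0.143 = 44.895
AUC_0→∞ = 388.6325 + 44.895 = 433.5275 mcg/mL·hr

AUC = 433.5 mcg/mL·hr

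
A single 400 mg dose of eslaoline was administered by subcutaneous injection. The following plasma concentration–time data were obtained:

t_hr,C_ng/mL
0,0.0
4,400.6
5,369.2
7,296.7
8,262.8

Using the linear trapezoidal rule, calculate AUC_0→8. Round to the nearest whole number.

Trapezoidal AUC_0→8:
  [0→4]: (0.0+400.6)/2 × 4 = 801.2
  [4→5]: (400.6+369.2)/2 × 1 = 384.9
  [5→7]: (369.2+296.7)/2 × 2 = 665.9
  [7→8]: (296.7+262.8)/2 × 1 = 279.75
  Sum = 2131.75 ng/mL·hr

AUC = 2132 ng/mL·hr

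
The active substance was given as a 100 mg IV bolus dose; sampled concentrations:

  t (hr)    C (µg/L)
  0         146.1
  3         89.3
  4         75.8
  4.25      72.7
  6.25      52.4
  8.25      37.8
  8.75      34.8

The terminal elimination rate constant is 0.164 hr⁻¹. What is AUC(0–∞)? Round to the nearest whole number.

Trapezoidal AUC_0→8.75:
  [0→3]: (146.1+89.3)/2 × 3 = 353.1
  [3→4]: (89.3+75.8)/2 × 1 = 82.55
  [4→4.25]: (75.8+72.7)/2 × 0.25 = 18.5625
  [4.25→6.25]: (72.7+52.4)/2 × 2 = 125.1
  [6.25→8.25]: (52.4+37.8)/2 × 2 = 90.2
  [8.25→8.75]: (37.8+34.8)/2 × 0.5 = 18.15
  Sum = 687.6625 µg/L·hr
Extrapolated tail: C_last / k_e = 34.8 / 0.164 = 212.195
AUC_0→∞ = 687.6625 + 212.195 = 899.8575 µg/L·hr

AUC = 900 µg/L·hr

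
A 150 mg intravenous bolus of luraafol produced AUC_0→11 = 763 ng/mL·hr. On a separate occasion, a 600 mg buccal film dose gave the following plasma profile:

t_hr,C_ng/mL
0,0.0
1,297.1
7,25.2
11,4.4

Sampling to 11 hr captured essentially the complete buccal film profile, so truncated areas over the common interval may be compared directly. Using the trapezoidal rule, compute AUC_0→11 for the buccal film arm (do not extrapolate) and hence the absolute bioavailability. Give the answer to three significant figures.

F = 0.385

Trapezoidal AUC_0→11 (buccal film):
  [0→1]: (0.0+297.1)/2 × 1 = 148.55
  [1→7]: (297.1+25.2)/2 × 6 = 966.9
  [7→11]: (25.2+4.4)/2 × 4 = 59.2
  Sum = 1174.65 ng/mL·hr
F = (AUC_ev/D_ev)/(AUC_iv/D_iv) = (1174.65/600)/(763/150) = 1.95775/5.08667 = 0.3849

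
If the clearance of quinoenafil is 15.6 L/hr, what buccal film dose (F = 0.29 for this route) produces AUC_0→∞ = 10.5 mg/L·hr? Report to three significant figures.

Dose = CL × AUC_0→∞ / F
     = 15.6 × 10.5 / 0.29 = 564.828 mg

Dose = 565 mg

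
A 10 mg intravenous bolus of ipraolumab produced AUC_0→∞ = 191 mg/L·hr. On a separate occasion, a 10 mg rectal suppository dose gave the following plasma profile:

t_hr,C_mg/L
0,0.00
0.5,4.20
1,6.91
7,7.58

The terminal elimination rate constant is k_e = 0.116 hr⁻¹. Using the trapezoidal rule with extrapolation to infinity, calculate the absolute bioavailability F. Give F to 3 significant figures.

F = 0.590

Trapezoidal AUC_0→7 (rectal suppository):
  [0→0.5]: (0.00+4.20)/2 × 0.5 = 1.05
  [0.5→1]: (4.20+6.91)/2 × 0.5 = 2.7775
  [1→7]: (6.91+7.58)/2 × 6 = 43.47
  Sum = 47.2975 mg/L·hr
Tail: C_last/k_e = 7.58/0.116 = 65.345
AUC_0→∞ (rectal suppository) = 47.2975 + 65.345 = 112.6425 mg/L·hr
F = (AUC_ev/D_ev)/(AUC_iv/D_iv) = (112.6425/10)/(191/10) = 11.26425/19.1 = 0.5898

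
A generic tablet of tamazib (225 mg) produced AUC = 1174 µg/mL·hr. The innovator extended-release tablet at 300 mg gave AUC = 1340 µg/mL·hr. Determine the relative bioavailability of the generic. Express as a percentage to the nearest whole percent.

F_rel = 117%

F_rel = (AUC_test/D_test) / (AUC_ref/D_ref)
      = (1174/225) / (1340/300)
      = 5.21778 / 4.46667 = 1.1682 = 116.82%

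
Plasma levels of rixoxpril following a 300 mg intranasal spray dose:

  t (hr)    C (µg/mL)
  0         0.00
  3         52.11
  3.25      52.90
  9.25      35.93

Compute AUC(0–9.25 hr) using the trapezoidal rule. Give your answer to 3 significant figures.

AUC = 358 µg/mL·hr

Trapezoidal AUC_0→9.25:
  [0→3]: (0.00+52.11)/2 × 3 = 78.165
  [3→3.25]: (52.11+52.90)/2 × 0.25 = 13.12625
  [3.25→9.25]: (52.90+35.93)/2 × 6 = 266.49
  Sum = 357.78125 µg/mL·hr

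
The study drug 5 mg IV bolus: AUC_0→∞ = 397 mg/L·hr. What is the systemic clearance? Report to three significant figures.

CL = Dose_iv / AUC_0→∞
   = 5 / 397 = 0.0125945 L/hr

CL = 0.0126 L/hr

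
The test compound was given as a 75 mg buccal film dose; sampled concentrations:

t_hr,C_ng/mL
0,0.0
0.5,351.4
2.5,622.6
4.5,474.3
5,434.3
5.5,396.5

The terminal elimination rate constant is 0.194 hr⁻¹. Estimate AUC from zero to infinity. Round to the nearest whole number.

Trapezoidal AUC_0→5.5:
  [0→0.5]: (0.0+351.4)/2 × 0.5 = 87.85
  [0.5→2.5]: (351.4+622.6)/2 × 2 = 974.0
  [2.5→4.5]: (622.6+474.3)/2 × 2 = 1096.9
  [4.5→5]: (474.3+434.3)/2 × 0.5 = 227.15
  [5→5.5]: (434.3+396.5)/2 × 0.5 = 207.7
  Sum = 2593.6 ng/mL·hr
Extrapolated tail: C_last / k_e = 396.5 / 0.194 = 2043.814
AUC_0→∞ = 2593.6 + 2043.814 = 4637.414 ng/mL·hr

AUC = 4637 ng/mL·hr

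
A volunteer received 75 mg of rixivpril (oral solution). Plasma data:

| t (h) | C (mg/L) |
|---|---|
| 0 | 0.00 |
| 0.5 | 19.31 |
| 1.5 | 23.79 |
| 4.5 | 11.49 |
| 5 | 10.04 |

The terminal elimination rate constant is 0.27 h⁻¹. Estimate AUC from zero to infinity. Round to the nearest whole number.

Trapezoidal AUC_0→5:
  [0→0.5]: (0.00+19.31)/2 × 0.5 = 4.8275
  [0.5→1.5]: (19.31+23.79)/2 × 1 = 21.55
  [1.5→4.5]: (23.79+11.49)/2 × 3 = 52.92
  [4.5→5]: (11.49+10.04)/2 × 0.5 = 5.3825
  Sum = 84.68 mg/L·h
Extrapolated tail: C_last / k_e = 10.04 / 0.27 = 37.185
AUC_0→∞ = 84.68 + 37.185 = 121.865 mg/L·h

AUC = 122 mg/L·h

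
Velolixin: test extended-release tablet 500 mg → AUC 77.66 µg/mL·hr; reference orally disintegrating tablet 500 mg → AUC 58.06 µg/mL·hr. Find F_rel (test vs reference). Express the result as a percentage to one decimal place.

F_rel = 133.8%

F_rel = (AUC_test/D_test) / (AUC_ref/D_ref)
      = (77.66/500) / (58.06/500)
      = 0.15532 / 0.11612 = 1.3376 = 133.76%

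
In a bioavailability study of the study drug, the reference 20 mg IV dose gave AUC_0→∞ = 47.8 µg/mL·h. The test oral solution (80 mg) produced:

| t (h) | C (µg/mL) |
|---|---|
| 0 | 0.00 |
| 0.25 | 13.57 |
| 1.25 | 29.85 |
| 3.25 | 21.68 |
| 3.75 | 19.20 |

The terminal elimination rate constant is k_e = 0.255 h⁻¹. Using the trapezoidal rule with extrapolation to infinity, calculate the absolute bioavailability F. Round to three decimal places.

F = 0.839

Trapezoidal AUC_0→3.75 (oral solution):
  [0→0.25]: (0.00+13.57)/2 × 0.25 = 1.69625
  [0.25→1.25]: (13.57+29.85)/2 × 1 = 21.71
  [1.25→3.25]: (29.85+21.68)/2 × 2 = 51.53
  [3.25→3.75]: (21.68+19.20)/2 × 0.5 = 10.22
  Sum = 85.15625 µg/mL·h
Tail: C_last/k_e = 19.20/0.255 = 75.294
AUC_0→∞ (oral solution) = 85.15625 + 75.294 = 160.45025 µg/mL·h
F = (AUC_ev/D_ev)/(AUC_iv/D_iv) = (160.45025/80)/(47.8/20) = 2.00563/2.39 = 0.8392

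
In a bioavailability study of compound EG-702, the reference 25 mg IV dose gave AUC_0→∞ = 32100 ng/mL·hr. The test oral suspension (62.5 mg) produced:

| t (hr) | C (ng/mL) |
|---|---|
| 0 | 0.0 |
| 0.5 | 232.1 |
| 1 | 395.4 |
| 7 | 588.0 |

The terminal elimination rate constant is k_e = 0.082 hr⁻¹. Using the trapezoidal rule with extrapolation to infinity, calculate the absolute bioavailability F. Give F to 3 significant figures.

Trapezoidal AUC_0→7 (oral suspension):
  [0→0.5]: (0.0+232.1)/2 × 0.5 = 58.025
  [0.5→1]: (232.1+395.4)/2 × 0.5 = 156.875
  [1→7]: (395.4+588.0)/2 × 6 = 2950.2
  Sum = 3165.1 ng/mL·hr
Tail: C_last/k_e = 588.0/0.082 = 7170.732
AUC_0→∞ (oral suspension) = 3165.1 + 7170.732 = 10335.832 ng/mL·hr
F = (AUC_ev/D_ev)/(AUC_iv/D_iv) = (10335.832/62.5)/(32100/25) = 165.373/1284 = 0.1288

F = 0.129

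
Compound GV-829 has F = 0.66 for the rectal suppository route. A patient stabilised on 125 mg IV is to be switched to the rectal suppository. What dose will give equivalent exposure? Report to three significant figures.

D_rectal = 189 mg

For equal systemic exposure: F × D_ev = D_iv
D_ev = D_iv / F = 125 / 0.66 = 189.394 mg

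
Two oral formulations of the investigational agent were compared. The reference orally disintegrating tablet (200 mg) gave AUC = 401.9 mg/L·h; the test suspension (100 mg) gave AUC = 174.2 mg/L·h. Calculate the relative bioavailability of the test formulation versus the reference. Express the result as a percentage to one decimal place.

F_rel = 86.7%

F_rel = (AUC_test/D_test) / (AUC_ref/D_ref)
      = (174.2/100) / (401.9/200)
      = 1.742 / 2.0095 = 0.8669 = 86.69%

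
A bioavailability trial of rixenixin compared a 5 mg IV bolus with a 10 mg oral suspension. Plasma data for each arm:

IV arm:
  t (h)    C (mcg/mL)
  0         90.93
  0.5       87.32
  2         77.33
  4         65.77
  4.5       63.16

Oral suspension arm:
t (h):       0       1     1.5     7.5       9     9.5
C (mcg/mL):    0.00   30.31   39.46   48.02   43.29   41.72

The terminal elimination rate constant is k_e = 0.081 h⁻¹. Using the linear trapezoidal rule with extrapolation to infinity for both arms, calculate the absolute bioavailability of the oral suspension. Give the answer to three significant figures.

F = 0.401

Trapezoidal AUC_0→4.5 (IV):
  [0→0.5]: (90.93+87.32)/2 × 0.5 = 44.5625
  [0.5→2]: (87.32+77.33)/2 × 1.5 = 123.4875
  [2→4]: (77.33+65.77)/2 × 2 = 143.1
  [4→4.5]: (65.77+63.16)/2 × 0.5 = 32.2325
  Sum = 343.3825 mcg/mL·h
IV tail: 63.16/0.081 = 779.753; AUC_iv,0→∞ = 343.3825 + 779.753 = 1123.1355 mcg/mL·h
Trapezoidal AUC_0→9.5 (oral suspension):
  [0→1]: (0.00+30.31)/2 × 1 = 15.155
  [1→1.5]: (30.31+39.46)/2 × 0.5 = 17.4425
  [1.5→7.5]: (39.46+48.02)/2 × 6 = 262.44
  [7.5→9]: (48.02+43.29)/2 × 1.5 = 68.4825
  [9→9.5]: (43.29+41.72)/2 × 0.5 = 21.2525
  Sum = 384.7725 mcg/mL·h
oral suspension tail: 41.72/0.081 = 515.062; AUC_ev,0→∞ = 384.7725 + 515.062 = 899.8345 mcg/mL·h
F = (AUC_ev/D_ev)/(AUC_iv/D_iv) = (899.8345/10)/(1123.1355/5) = 89.98345/224.6271 = 0.4006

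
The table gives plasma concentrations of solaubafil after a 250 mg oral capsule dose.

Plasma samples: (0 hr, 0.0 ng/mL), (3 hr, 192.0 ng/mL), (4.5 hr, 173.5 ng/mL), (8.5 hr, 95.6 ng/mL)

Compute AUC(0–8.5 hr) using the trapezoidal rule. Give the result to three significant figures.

AUC = 1100 ng/mL·hr

Trapezoidal AUC_0→8.5:
  [0→3]: (0.0+192.0)/2 × 3 = 288.0
  [3→4.5]: (192.0+173.5)/2 × 1.5 = 274.125
  [4.5→8.5]: (173.5+95.6)/2 × 4 = 538.2
  Sum = 1100.325 ng/mL·hr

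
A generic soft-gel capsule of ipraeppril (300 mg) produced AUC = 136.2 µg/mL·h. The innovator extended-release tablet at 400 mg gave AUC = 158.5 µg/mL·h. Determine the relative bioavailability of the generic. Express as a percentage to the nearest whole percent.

F_rel = 115%

F_rel = (AUC_test/D_test) / (AUC_ref/D_ref)
      = (136.2/300) / (158.5/400)
      = 0.454 / 0.39625 = 1.1457 = 114.57%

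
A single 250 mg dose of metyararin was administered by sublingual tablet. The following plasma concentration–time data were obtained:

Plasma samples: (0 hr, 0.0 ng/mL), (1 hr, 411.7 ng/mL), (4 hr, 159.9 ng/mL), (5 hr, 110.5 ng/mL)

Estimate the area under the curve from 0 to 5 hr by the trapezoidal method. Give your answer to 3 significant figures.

AUC = 1200 ng/mL·hr

Trapezoidal AUC_0→5:
  [0→1]: (0.0+411.7)/2 × 1 = 205.85
  [1→4]: (411.7+159.9)/2 × 3 = 857.4
  [4→5]: (159.9+110.5)/2 × 1 = 135.2
  Sum = 1198.45 ng/mL·hr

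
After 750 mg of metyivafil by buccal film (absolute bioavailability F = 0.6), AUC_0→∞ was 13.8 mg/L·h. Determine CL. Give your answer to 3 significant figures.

CL = F × Dose / AUC_0→∞
   = 0.6 × 750 / 13.8 = 32.6087 L/h

CL = 32.6 L/h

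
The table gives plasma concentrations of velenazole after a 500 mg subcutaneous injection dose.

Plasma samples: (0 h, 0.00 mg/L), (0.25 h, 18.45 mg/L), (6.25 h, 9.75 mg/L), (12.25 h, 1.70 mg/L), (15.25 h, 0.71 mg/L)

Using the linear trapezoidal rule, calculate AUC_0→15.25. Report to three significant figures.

Trapezoidal AUC_0→15.25:
  [0→0.25]: (0.00+18.45)/2 × 0.25 = 2.30625
  [0.25→6.25]: (18.45+9.75)/2 × 6 = 84.6
  [6.25→12.25]: (9.75+1.70)/2 × 6 = 34.35
  [12.25→15.25]: (1.70+0.71)/2 × 3 = 3.615
  Sum = 124.87125 mg/L·h

AUC = 125 mg/L·h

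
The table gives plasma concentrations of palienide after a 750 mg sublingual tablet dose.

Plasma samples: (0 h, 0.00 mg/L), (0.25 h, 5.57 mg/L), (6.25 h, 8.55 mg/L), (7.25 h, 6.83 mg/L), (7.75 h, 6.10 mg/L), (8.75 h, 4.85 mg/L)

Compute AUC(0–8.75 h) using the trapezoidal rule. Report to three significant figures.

Trapezoidal AUC_0→8.75:
  [0→0.25]: (0.00+5.57)/2 × 0.25 = 0.69625
  [0.25→6.25]: (5.57+8.55)/2 × 6 = 42.36
  [6.25→7.25]: (8.55+6.83)/2 × 1 = 7.69
  [7.25→7.75]: (6.83+6.10)/2 × 0.5 = 3.2325
  [7.75→8.75]: (6.10+4.85)/2 × 1 = 5.475
  Sum = 59.45375 mg/L·h

AUC = 59.5 mg/L·h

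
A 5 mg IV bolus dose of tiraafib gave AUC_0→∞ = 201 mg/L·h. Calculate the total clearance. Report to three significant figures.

CL = Dose_iv / AUC_0→∞
   = 5 / 201 = 0.0248756 L/h

CL = 0.0249 L/h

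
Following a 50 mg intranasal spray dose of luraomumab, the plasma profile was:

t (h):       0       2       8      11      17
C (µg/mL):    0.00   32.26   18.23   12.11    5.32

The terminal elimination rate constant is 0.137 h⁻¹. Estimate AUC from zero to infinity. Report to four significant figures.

Trapezoidal AUC_0→17:
  [0→2]: (0.00+32.26)/2 × 2 = 32.26
  [2→8]: (32.26+18.23)/2 × 6 = 151.47
  [8→11]: (18.23+12.11)/2 × 3 = 45.51
  [11→17]: (12.11+5.32)/2 × 6 = 52.29
  Sum = 281.53 µg/mL·h
Extrapolated tail: C_last / k_e = 5.32 / 0.137 = 38.832
AUC_0→∞ = 281.53 + 38.832 = 320.362 µg/mL·h

AUC = 320.4 µg/mL·h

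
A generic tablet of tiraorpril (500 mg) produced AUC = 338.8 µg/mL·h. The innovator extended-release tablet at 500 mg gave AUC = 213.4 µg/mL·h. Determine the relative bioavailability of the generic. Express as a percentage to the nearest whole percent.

F_rel = (AUC_test/D_test) / (AUC_ref/D_ref)
      = (338.8/500) / (213.4/500)
      = 0.6776 / 0.4268 = 1.5876 = 158.76%

F_rel = 159%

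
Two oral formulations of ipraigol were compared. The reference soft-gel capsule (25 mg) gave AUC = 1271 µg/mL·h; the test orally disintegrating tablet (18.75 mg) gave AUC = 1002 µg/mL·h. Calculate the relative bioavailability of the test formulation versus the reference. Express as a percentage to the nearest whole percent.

F_rel = (AUC_test/D_test) / (AUC_ref/D_ref)
      = (1002/18.75) / (1271/25)
      = 53.44 / 50.84 = 1.0511 = 105.11%

F_rel = 105%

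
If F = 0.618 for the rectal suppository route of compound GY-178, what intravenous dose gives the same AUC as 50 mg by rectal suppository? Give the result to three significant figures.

Systemic exposure from an extravascular dose = F × D_ev, so the equivalent IV dose is F × D_ev.
D_iv = F × D_ev = 0.618 × 50 = 30.9 mg

D_iv = 30.9 mg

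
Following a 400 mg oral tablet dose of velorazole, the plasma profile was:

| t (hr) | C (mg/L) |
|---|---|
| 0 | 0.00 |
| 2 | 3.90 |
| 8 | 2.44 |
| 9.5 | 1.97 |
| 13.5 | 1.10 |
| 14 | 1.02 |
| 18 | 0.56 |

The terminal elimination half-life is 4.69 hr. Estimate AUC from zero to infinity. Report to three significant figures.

Trapezoidal AUC_0→18:
  [0→2]: (0.00+3.90)/2 × 2 = 3.9
  [2→8]: (3.90+2.44)/2 × 6 = 19.02
  [8→9.5]: (2.44+1.97)/2 × 1.5 = 3.3075
  [9.5→13.5]: (1.97+1.10)/2 × 4 = 6.14
  [13.5→14]: (1.10+1.02)/2 × 0.5 = 0.53
  [14→18]: (1.02+0.56)/2 × 4 = 3.16
  Sum = 36.0575 mg/L·hr
k_e = ln2 / t½ = 0.693147 / 4.69 = 0.1478 hr^-1
Extrapolated tail: C_last / k_e = 0.56 / 0.1478 = 3.789
AUC_0→∞ = 36.0575 + 3.789 = 39.8465 mg/L·hr

AUC = 39.8 mg/L·hr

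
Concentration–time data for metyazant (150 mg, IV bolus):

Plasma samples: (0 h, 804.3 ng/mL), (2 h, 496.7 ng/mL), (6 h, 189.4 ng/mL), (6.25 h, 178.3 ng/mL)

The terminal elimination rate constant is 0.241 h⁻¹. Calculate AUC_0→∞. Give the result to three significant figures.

Trapezoidal AUC_0→6.25:
  [0→2]: (804.3+496.7)/2 × 2 = 1301.0
  [2→6]: (496.7+189.4)/2 × 4 = 1372.2
  [6→6.25]: (189.4+178.3)/2 × 0.25 = 45.9625
  Sum = 2719.1625 ng/mL·h
Extrapolated tail: C_last / k_e = 178.3 / 0.241 = 739.834
AUC_0→∞ = 2719.1625 + 739.834 = 3458.9965 ng/mL·h

AUC = 3460 ng/mL·h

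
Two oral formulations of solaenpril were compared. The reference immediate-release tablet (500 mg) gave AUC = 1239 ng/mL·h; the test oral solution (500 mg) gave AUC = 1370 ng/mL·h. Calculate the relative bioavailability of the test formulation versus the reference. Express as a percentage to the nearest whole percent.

F_rel = (AUC_test/D_test) / (AUC_ref/D_ref)
      = (1370/500) / (1239/500)
      = 2.74 / 2.478 = 1.1057 = 110.57%

F_rel = 111%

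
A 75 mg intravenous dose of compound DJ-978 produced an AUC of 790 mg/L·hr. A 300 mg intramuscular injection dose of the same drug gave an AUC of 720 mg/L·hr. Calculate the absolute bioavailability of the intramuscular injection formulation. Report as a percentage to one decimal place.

F = 22.8%

F = (AUC_ev / D_ev) / (AUC_iv / D_iv)
  = (720/300) / (790/75)
  = 2.4 / 10.5333 = 0.2278
  = 22.78%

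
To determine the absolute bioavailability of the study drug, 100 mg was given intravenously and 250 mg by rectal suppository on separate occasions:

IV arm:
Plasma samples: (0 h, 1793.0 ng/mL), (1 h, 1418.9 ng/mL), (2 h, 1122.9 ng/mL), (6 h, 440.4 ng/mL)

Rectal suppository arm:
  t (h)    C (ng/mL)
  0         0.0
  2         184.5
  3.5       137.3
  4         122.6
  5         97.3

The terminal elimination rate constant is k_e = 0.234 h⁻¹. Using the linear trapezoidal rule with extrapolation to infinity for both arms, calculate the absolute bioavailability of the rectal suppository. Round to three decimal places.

Trapezoidal AUC_0→6 (IV):
  [0→1]: (1793.0+1418.9)/2 × 1 = 1605.95
  [1→2]: (1418.9+1122.9)/2 × 1 = 1270.9
  [2→6]: (1122.9+440.4)/2 × 4 = 3126.6
  Sum = 6003.45 ng/mL·h
IV tail: 440.4/0.234 = 1882.051; AUC_iv,0→∞ = 6003.45 + 1882.051 = 7885.501 ng/mL·h
Trapezoidal AUC_0→5 (rectal suppository):
  [0→2]: (0.0+184.5)/2 × 2 = 184.5
  [2→3.5]: (184.5+137.3)/2 × 1.5 = 241.35
  [3.5→4]: (137.3+122.6)/2 × 0.5 = 64.975
  [4→5]: (122.6+97.3)/2 × 1 = 109.95
  Sum = 600.775 ng/mL·h
rectal suppository tail: 97.3/0.234 = 415.812; AUC_ev,0→∞ = 600.775 + 415.812 = 1016.587 ng/mL·h
F = (AUC_ev/D_ev)/(AUC_iv/D_iv) = (1016.587/250)/(7885.501/100) = 4.066348/78.85501 = 0.0516

F = 0.052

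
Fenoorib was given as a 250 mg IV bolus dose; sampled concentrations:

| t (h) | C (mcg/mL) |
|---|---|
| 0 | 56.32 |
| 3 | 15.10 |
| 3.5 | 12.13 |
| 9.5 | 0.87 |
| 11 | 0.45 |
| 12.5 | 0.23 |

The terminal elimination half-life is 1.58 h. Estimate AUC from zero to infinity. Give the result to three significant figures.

AUC = 155 mcg/mL·h

Trapezoidal AUC_0→12.5:
  [0→3]: (56.32+15.10)/2 × 3 = 107.13
  [3→3.5]: (15.10+12.13)/2 × 0.5 = 6.8075
  [3.5→9.5]: (12.13+0.87)/2 × 6 = 39.0
  [9.5→11]: (0.87+0.45)/2 × 1.5 = 0.99
  [11→12.5]: (0.45+0.23)/2 × 1.5 = 0.51
  Sum = 154.4375 mcg/mL·h
k_e = ln2 / t½ = 0.693147 / 1.58 = 0.4387 h^-1
Extrapolated tail: C_last / k_e = 0.23 / 0.4387 = 0.524
AUC_0→∞ = 154.4375 + 0.524 = 154.9615 mcg/mL·h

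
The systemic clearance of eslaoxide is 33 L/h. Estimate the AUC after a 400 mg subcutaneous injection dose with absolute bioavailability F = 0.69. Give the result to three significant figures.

AUC_0→∞ = F × Dose / CL
        = 0.69 × 400 / 33 = 8.36364 mg/L·h

AUC = 8.36 mg/L·h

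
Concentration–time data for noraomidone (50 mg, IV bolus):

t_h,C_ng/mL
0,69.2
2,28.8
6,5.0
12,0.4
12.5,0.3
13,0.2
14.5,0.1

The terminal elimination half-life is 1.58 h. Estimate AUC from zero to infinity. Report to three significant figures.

Trapezoidal AUC_0→14.5:
  [0→2]: (69.2+28.8)/2 × 2 = 98.0
  [2→6]: (28.8+5.0)/2 × 4 = 67.6
  [6→12]: (5.0+0.4)/2 × 6 = 16.2
  [12→12.5]: (0.4+0.3)/2 × 0.5 = 0.175
  [12.5→13]: (0.3+0.2)/2 × 0.5 = 0.125
  [13→14.5]: (0.2+0.1)/2 × 1.5 = 0.225
  Sum = 182.325 ng/mL·h
k_e = ln2 / t½ = 0.693147 / 1.58 = 0.4387 h^-1
Extrapolated tail: C_last / k_e = 0.1 / 0.4387 = 0.228
AUC_0→∞ = 182.325 + 0.228 = 182.553 ng/mL·h

AUC = 183 ng/mL·h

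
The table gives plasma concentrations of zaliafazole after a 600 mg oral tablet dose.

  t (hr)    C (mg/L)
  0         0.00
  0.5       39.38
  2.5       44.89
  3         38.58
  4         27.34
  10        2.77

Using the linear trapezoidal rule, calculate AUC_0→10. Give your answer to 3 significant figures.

Trapezoidal AUC_0→10:
  [0→0.5]: (0.00+39.38)/2 × 0.5 = 9.845
  [0.5→2.5]: (39.38+44.89)/2 × 2 = 84.27
  [2.5→3]: (44.89+38.58)/2 × 0.5 = 20.8675
  [3→4]: (38.58+27.34)/2 × 1 = 32.96
  [4→10]: (27.34+2.77)/2 × 6 = 90.33
  Sum = 238.2725 mg/L·hr

AUC = 238 mg/L·hr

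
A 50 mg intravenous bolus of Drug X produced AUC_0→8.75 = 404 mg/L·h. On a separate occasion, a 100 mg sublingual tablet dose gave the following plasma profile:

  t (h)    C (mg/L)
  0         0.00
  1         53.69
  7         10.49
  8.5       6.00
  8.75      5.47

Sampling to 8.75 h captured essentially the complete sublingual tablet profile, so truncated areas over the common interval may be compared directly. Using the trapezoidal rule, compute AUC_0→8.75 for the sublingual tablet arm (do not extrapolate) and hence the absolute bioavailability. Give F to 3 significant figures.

Trapezoidal AUC_0→8.75 (sublingual tablet):
  [0→1]: (0.00+53.69)/2 × 1 = 26.845
  [1→7]: (53.69+10.49)/2 × 6 = 192.54
  [7→8.5]: (10.49+6.00)/2 × 1.5 = 12.3675
  [8.5→8.75]: (6.00+5.47)/2 × 0.25 = 1.43375
  Sum = 233.18625 mg/L·h
F = (AUC_ev/D_ev)/(AUC_iv/D_iv) = (233.18625/100)/(404/50) = 2.3318625/8.08 = 0.2886

F = 0.289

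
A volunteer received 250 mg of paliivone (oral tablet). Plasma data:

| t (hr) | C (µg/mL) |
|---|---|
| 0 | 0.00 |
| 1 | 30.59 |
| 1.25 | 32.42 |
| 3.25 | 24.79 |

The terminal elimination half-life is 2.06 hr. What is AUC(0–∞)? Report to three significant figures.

AUC = 154 µg/mL·hr

Trapezoidal AUC_0→3.25:
  [0→1]: (0.00+30.59)/2 × 1 = 15.295
  [1→1.25]: (30.59+32.42)/2 × 0.25 = 7.87625
  [1.25→3.25]: (32.42+24.79)/2 × 2 = 57.21
  Sum = 80.38125 µg/mL·hr
k_e = ln2 / t½ = 0.693147 / 2.06 = 0.3365 hr^-1
Extrapolated tail: C_last / k_e = 24.79 / 0.3365 = 73.670
AUC_0→∞ = 80.38125 + 73.670 = 154.05125 µg/mL·hr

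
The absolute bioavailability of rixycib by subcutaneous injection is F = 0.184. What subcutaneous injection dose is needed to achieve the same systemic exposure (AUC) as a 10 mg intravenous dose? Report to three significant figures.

D_subcutaneous = 54.3 mg

For equal systemic exposure: F × D_ev = D_iv
D_ev = D_iv / F = 10 / 0.184 = 54.3478 mg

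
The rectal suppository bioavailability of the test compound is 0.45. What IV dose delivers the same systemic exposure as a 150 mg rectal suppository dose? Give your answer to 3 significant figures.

D_iv = 67.5 mg

Systemic exposure from an extravascular dose = F × D_ev, so the equivalent IV dose is F × D_ev.
D_iv = F × D_ev = 0.45 × 150 = 67.5 mg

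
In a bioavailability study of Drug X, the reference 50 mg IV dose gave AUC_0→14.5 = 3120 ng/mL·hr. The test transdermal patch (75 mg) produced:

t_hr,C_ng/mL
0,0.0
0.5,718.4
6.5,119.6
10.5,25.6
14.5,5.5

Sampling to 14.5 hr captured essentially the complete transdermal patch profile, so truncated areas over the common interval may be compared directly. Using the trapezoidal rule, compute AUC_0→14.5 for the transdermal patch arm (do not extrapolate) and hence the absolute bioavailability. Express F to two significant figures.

F = 0.65

Trapezoidal AUC_0→14.5 (transdermal patch):
  [0→0.5]: (0.0+718.4)/2 × 0.5 = 179.6
  [0.5→6.5]: (718.4+119.6)/2 × 6 = 2514.0
  [6.5→10.5]: (119.6+25.6)/2 × 4 = 290.4
  [10.5→14.5]: (25.6+5.5)/2 × 4 = 62.2
  Sum = 3046.2 ng/mL·hr
F = (AUC_ev/D_ev)/(AUC_iv/D_iv) = (3046.2/75)/(3120/50) = 40.616/62.4 = 0.6509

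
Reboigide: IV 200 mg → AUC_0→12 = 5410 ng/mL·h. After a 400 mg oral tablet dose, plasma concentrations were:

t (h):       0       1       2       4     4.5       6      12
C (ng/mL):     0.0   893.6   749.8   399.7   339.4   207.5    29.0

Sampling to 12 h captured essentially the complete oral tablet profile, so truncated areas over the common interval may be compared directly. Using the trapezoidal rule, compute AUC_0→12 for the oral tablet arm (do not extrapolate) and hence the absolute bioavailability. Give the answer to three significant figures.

F = 0.344

Trapezoidal AUC_0→12 (oral tablet):
  [0→1]: (0.0+893.6)/2 × 1 = 446.8
  [1→2]: (893.6+749.8)/2 × 1 = 821.7
  [2→4]: (749.8+399.7)/2 × 2 = 1149.5
  [4→4.5]: (399.7+339.4)/2 × 0.5 = 184.775
  [4.5→6]: (339.4+207.5)/2 × 1.5 = 410.175
  [6→12]: (207.5+29.0)/2 × 6 = 709.5
  Sum = 3722.45 ng/mL·h
F = (AUC_ev/D_ev)/(AUC_iv/D_iv) = (3722.45/400)/(5410/200) = 9.306125/27.05 = 0.3440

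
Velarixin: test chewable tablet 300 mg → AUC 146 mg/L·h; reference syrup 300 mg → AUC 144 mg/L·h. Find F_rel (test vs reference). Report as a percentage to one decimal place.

F_rel = 101.4%

F_rel = (AUC_test/D_test) / (AUC_ref/D_ref)
      = (146/300) / (144/300)
      = 0.486667 / 0.48 = 1.0139 = 101.39%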